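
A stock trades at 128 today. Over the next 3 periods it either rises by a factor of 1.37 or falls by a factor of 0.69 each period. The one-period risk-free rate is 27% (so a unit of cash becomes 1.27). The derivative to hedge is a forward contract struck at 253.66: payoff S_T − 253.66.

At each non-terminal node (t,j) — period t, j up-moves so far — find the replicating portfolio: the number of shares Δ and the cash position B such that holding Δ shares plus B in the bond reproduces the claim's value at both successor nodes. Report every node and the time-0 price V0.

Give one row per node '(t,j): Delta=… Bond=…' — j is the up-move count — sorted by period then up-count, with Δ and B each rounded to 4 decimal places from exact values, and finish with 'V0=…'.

Risk-neutral probability p* = (R−d)/(u−d) = (1.27−0.69)/(1.37−0.69) = 0.8529.
Payoff layer (t=3): V(3,0)=-211.6108, V(3,1)=-170.1711, V(3,2)=-87.8922, V(3,3)=75.4732
(2,0): S=60.9408. Δ = (V_up−V_dn)/(S_up−S_dn) = (-170.1711−-211.6108)/(83.4889−42.0492) = 1.0000. V = [p*·-170.1711 + (1−p*)·-211.6108]/1.27 = -138.7915. B = V − Δ·S = -199.7323.
(2,1): S=120.9984. Δ = (V_up−V_dn)/(S_up−S_dn) = (-87.8922−-170.1711)/(165.7678−83.4889) = 1.0000. V = [p*·-87.8922 + (1−p*)·-170.1711]/1.27 = -78.7339. B = V − Δ·S = -199.7323.
(2,2): S=240.2432. Δ = (V_up−V_dn)/(S_up−S_dn) = (75.4732−-87.8922)/(329.1332−165.7678) = 1.0000. V = [p*·75.4732 + (1−p*)·-87.8922]/1.27 = 40.5109. B = V − Δ·S = -199.7323.
(1,0): S=88.3200. Δ = (V_up−V_dn)/(S_up−S_dn) = (-78.7339−-138.7915)/(120.9984−60.9408) = 1.0000. V = [p*·-78.7339 + (1−p*)·-138.7915]/1.27 = -68.9495. B = V − Δ·S = -157.2695.
(1,1): S=175.3600. Δ = (V_up−V_dn)/(S_up−S_dn) = (40.5109−-78.7339)/(240.2432−120.9984) = 1.0000. V = [p*·40.5109 + (1−p*)·-78.7339]/1.27 = 18.0905. B = V − Δ·S = -157.2695.
(0,0): S=128.0000. Δ = (V_up−V_dn)/(S_up−S_dn) = (18.0905−-68.9495)/(175.3600−88.3200) = 1.0000. V = [p*·18.0905 + (1−p*)·-68.9495]/1.27 = 4.1657. B = V − Δ·S = -123.8343.
Self-financing check: at every node Δ·S+B equals the discounted successor values.

(0,0): Delta=1.0000 Bond=-123.8343
(1,0): Delta=1.0000 Bond=-157.2695
(1,1): Delta=1.0000 Bond=-157.2695
(2,0): Delta=1.0000 Bond=-199.7323
(2,1): Delta=1.0000 Bond=-199.7323
(2,2): Delta=1.0000 Bond=-199.7323
V0=4.1657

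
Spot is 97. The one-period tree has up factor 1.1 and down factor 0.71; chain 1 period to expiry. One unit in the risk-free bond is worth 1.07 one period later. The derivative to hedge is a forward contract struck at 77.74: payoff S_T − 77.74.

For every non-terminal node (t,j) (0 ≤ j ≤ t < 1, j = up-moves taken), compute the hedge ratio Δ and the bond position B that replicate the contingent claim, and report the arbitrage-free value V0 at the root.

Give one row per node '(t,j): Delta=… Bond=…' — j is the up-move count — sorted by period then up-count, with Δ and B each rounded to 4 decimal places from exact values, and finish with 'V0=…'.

(0,0): Delta=1.0000 Bond=-72.6542
V0=24.3458

No-arbitrage ⇒ martingale measure with p* = (R−d)/(u−d) = 0.9231.
Payoff layer (t=1): V(1,0)=-8.8700, V(1,1)=28.9600
(0,0): S=97.0000. Δ = (V_up−V_dn)/(S_up−S_dn) = (28.9600−-8.8700)/(106.7000−68.8700) = 1.0000. V = [p*·28.9600 + (1−p*)·-8.8700]/1.07 = 24.3458. B = V − Δ·S = -72.6542.
Self-financing check: at every node Δ·S+B equals the discounted successor values.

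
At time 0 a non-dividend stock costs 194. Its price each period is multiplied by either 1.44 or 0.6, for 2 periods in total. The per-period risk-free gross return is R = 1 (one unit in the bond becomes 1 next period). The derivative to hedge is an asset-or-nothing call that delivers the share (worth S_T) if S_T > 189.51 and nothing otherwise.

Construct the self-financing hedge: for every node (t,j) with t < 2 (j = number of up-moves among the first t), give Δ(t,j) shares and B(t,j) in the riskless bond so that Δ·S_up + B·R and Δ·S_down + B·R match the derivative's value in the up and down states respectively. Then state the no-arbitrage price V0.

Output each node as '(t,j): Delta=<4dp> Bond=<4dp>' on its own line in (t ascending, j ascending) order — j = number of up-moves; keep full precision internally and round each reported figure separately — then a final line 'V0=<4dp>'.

Risk-neutral probability p* = (R−d)/(u−d) = (1−0.6)/(1.44−0.6) = 0.4762.
Payoff layer (t=2): V(2,0)=0.0000, V(2,1)=0.0000, V(2,2)=402.2784
(1,0): S=116.4000. Δ = (V_up−V_dn)/(S_up−S_dn) = (0.0000−0.0000)/(167.6160−69.8400) = 0.0000. V = [p*·0.0000 + (1−p*)·0.0000]/1 = 0.0000. B = V − Δ·S = 0.0000.
(1,1): S=279.3600. Δ = (V_up−V_dn)/(S_up−S_dn) = (402.2784−0.0000)/(402.2784−167.6160) = 1.7143. V = [p*·402.2784 + (1−p*)·0.0000]/1 = 191.5611. B = V − Δ·S = -287.3417.
(0,0): S=194.0000. Δ = (V_up−V_dn)/(S_up−S_dn) = (191.5611−0.0000)/(279.3600−116.4000) = 1.1755. V = [p*·191.5611 + (1−p*)·0.0000]/1 = 91.2196. B = V − Δ·S = -136.8294.
Each (Δ,B) replicates both successor values, so the strategy is self-financing and V0 is arbitrage-free.

(0,0): Delta=1.1755 Bond=-136.8294
(1,0): Delta=0.0000 Bond=0.0000
(1,1): Delta=1.7143 Bond=-287.3417
V0=91.2196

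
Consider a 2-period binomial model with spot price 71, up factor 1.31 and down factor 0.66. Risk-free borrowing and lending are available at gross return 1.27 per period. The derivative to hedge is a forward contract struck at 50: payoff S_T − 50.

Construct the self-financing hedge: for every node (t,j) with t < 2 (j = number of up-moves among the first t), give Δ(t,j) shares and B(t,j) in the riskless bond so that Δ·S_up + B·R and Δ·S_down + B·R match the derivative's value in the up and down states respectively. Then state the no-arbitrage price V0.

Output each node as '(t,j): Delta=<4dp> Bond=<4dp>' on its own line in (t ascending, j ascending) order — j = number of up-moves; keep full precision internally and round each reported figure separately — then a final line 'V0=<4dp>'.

(0,0): Delta=1.0000 Bond=-31.0001
(1,0): Delta=1.0000 Bond=-39.3701
(1,1): Delta=1.0000 Bond=-39.3701
V0=39.9999

The replicating-portfolio and risk-neutral prices coincide; use p* = (1.27−0.66)/(1.31−0.66) = 0.9385 for the latter.
At expiry t=2: V(2,0)=-19.0724, V(2,1)=11.3866, V(2,2)=71.8431
  t=1,j=0: stock 46.8600 → up 61.3866 (V=11.3866), down 30.9276 (V=-19.0724). Price 7.4899; hedge Δ=1.0000, bond B=-39.3701.
  t=1,j=1: stock 93.0100 → up 121.8431 (V=71.8431), down 61.3866 (V=11.3866). Price 53.6399; hedge Δ=1.0000, bond B=-39.3701.
  t=0,j=0: stock 71.0000 → up 93.0100 (V=53.6399), down 46.8600 (V=7.4899). Price 39.9999; hedge Δ=1.0000, bond B=-31.0001.
Self-financing check: at every node Δ·S+B equals the discounted successor values.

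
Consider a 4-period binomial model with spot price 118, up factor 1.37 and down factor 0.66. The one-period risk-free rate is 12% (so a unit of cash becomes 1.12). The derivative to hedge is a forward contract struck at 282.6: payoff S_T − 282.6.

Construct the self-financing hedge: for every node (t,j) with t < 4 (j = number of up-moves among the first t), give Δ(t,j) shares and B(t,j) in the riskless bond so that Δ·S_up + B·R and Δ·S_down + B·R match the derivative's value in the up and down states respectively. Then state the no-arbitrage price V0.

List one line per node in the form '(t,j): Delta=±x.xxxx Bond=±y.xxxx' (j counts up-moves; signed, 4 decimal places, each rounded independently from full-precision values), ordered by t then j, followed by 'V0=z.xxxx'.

Under the risk-neutral measure, an up-move has probability p* = (R−d)/(u−d) = 0.6479 and values discount at R = 1.12.
Payoff layer (t=4): V(4,0)=-260.2098, V(4,1)=-236.1234, V(4,2)=-186.1258, V(4,3)=-82.3430, V(4,4)=133.0849
  t=3,j=0: stock 33.9245 → up 46.4766 (V=-236.1234), down 22.3902 (V=-260.2098). Price -218.3969; hedge Δ=1.0000, bond B=-252.3214.
  t=3,j=1: stock 70.4191 → up 96.4742 (V=-186.1258), down 46.4766 (V=-236.1234). Price -181.9023; hedge Δ=1.0000, bond B=-252.3214.
  t=3,j=2: stock 146.1730 → up 200.2570 (V=-82.3430), down 96.4742 (V=-186.1258). Price -106.1485; hedge Δ=1.0000, bond B=-252.3214.
  t=3,j=3: stock 303.4197 → up 415.6849 (V=133.0849), down 200.2570 (V=-82.3430). Price 51.0982; hedge Δ=1.0000, bond B=-252.3214.
  t=2,j=0: stock 51.4008 → up 70.4191 (V=-181.9023), down 33.9245 (V=-218.3969). Price -173.8862; hedge Δ=1.0000, bond B=-225.2870.
  t=2,j=1: stock 106.6956 → up 146.1730 (V=-106.1485), down 70.4191 (V=-181.9023). Price -118.5914; hedge Δ=1.0000, bond B=-225.2870.
  t=2,j=2: stock 221.4742 → up 303.4197 (V=51.0982), down 146.1730 (V=-106.1485). Price -3.8128; hedge Δ=1.0000, bond B=-225.2870.
  t=1,j=0: stock 77.8800 → up 106.6956 (V=-118.5914), down 51.4008 (V=-173.8862). Price -123.2691; hedge Δ=1.0000, bond B=-201.1491.
  t=1,j=1: stock 161.6600 → up 221.4742 (V=-3.8128), down 106.6956 (V=-118.5914). Price -39.4891; hedge Δ=1.0000, bond B=-201.1491.
  t=0,j=0: stock 118.0000 → up 161.6600 (V=-39.4891), down 77.8800 (V=-123.2691). Price -61.5974; hedge Δ=1.0000, bond B=-179.5974.
Self-financing check: at every node Δ·S+B equals the discounted successor values.

(0,0): Delta=1.0000 Bond=-179.5974
(1,0): Delta=1.0000 Bond=-201.1491
(1,1): Delta=1.0000 Bond=-201.1491
(2,0): Delta=1.0000 Bond=-225.2870
(2,1): Delta=1.0000 Bond=-225.2870
(2,2): Delta=1.0000 Bond=-225.2870
(3,0): Delta=1.0000 Bond=-252.3214
(3,1): Delta=1.0000 Bond=-252.3214
(3,2): Delta=1.0000 Bond=-252.3214
(3,3): Delta=1.0000 Bond=-252.3214
V0=-61.5974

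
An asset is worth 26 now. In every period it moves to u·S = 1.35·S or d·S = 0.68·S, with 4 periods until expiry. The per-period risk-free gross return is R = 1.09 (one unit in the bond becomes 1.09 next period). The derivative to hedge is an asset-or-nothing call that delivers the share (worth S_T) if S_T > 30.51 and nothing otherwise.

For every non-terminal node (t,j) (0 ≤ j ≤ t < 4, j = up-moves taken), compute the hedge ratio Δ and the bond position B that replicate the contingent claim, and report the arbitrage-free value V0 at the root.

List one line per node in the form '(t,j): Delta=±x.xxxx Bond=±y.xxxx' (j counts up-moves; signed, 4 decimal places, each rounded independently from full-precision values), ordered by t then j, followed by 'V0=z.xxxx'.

Since d<R<u, set p* = (R−d)/(u−d) = 0.6119; price each node as the discounted p*-expectation of its children.
At expiry t=4: V(4,0)=0.0000, V(4,1)=0.0000, V(4,2)=0.0000, V(4,3)=43.4994, V(4,4)=86.3592
  t=3,j=0: stock 8.1752 → up 11.0366 (V=0.0000), down 5.5592 (V=0.0000). Price 0.0000; hedge Δ=0.0000, bond B=0.0000.
  t=3,j=1: stock 16.2302 → up 21.9108 (V=0.0000), down 11.0366 (V=0.0000). Price 0.0000; hedge Δ=0.0000, bond B=0.0000.
  t=3,j=2: stock 32.2218 → up 43.4994 (V=43.4994), down 21.9108 (V=0.0000). Price 24.4212; hedge Δ=2.0149, bond B=-40.5034.
  t=3,j=3: stock 63.9698 → up 86.3592 (V=86.3592), down 43.4994 (V=43.4994). Price 63.9698; hedge Δ=1.0000, bond B=0.0000.
  t=2,j=0: stock 12.0224 → up 16.2302 (V=0.0000), down 8.1752 (V=0.0000). Price 0.0000; hedge Δ=0.0000, bond B=0.0000.
  t=2,j=1: stock 23.8680 → up 32.2218 (V=24.4212), down 16.2302 (V=0.0000). Price 13.7104; hedge Δ=1.5271, bond B=-22.7391.
  t=2,j=2: stock 47.3850 → up 63.9698 (V=63.9698), down 32.2218 (V=24.4212). Price 44.6078; hedge Δ=1.2457, bond B=-14.4199.
  t=1,j=0: stock 17.6800 → up 23.8680 (V=13.7104), down 12.0224 (V=0.0000). Price 7.6972; hedge Δ=1.1574, bond B=-12.7660.
  t=1,j=1: stock 35.1000 → up 47.3850 (V=44.6078), down 23.8680 (V=13.7104). Price 29.9246; hedge Δ=1.3138, bond B=-16.1911.
  t=0,j=0: stock 26.0000 → up 35.1000 (V=29.9246), down 17.6800 (V=7.6972). Price 19.5404; hedge Δ=1.2760, bond B=-13.6348.
Self-financing check: at every node Δ·S+B equals the discounted successor values.

(0,0): Delta=1.2760 Bond=-13.6348
(1,0): Delta=1.1574 Bond=-12.7660
(1,1): Delta=1.3138 Bond=-16.1911
(2,0): Delta=0.0000 Bond=0.0000
(2,1): Delta=1.5271 Bond=-22.7391
(2,2): Delta=1.2457 Bond=-14.4199
(3,0): Delta=0.0000 Bond=0.0000
(3,1): Delta=0.0000 Bond=0.0000
(3,2): Delta=2.0149 Bond=-40.5034
(3,3): Delta=1.0000 Bond=0.0000
V0=19.5404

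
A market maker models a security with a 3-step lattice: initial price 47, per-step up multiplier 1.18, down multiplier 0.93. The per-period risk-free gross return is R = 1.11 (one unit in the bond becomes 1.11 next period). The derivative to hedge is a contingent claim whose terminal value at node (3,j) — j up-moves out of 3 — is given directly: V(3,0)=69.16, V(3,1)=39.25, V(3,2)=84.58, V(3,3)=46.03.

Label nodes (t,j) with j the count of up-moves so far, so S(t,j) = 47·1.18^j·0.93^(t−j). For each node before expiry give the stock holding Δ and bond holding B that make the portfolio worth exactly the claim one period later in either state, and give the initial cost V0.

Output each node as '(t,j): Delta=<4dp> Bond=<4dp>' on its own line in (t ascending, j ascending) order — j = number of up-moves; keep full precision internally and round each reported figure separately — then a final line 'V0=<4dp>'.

(0,0): Delta=-0.2799 Bond=58.6183
(1,0): Delta=2.0003 Bond=-34.6017
(1,1): Delta=-0.9788 Bond=103.8261
(2,0): Delta=-2.9432 Bond=162.5452
(2,1): Delta=3.5155 Bond=-116.5564
(2,2): Delta=-2.3563 Bond=205.3928
V0=45.4629

Under the risk-neutral measure, an up-move has probability p* = (R−d)/(u−d) = 0.7200 and values discount at R = 1.11.
Terminal values V(3,·): V(3,0)=69.1600, V(3,1)=39.2500, V(3,2)=84.5800, V(3,3)=46.0300
(2,0): S=40.6503. Δ = (V_up−V_dn)/(S_up−S_dn) = (39.2500−69.1600)/(47.9674−37.8048) = -2.9432. V = [p*·39.2500 + (1−p*)·69.1600]/1.11 = 42.9052. B = V − Δ·S = 162.5452.
(2,1): S=51.5778. Δ = (V_up−V_dn)/(S_up−S_dn) = (84.5800−39.2500)/(60.8618−47.9674) = 3.5155. V = [p*·84.5800 + (1−p*)·39.2500]/1.11 = 64.7636. B = V − Δ·S = -116.5564.
(2,2): S=65.4428. Δ = (V_up−V_dn)/(S_up−S_dn) = (46.0300−84.5800)/(77.2225−60.8618) = -2.3563. V = [p*·46.0300 + (1−p*)·84.5800]/1.11 = 51.1928. B = V − Δ·S = 205.3928.
(1,0): S=43.7100. Δ = (V_up−V_dn)/(S_up−S_dn) = (64.7636−42.9052)/(51.5778−40.6503) = 2.0003. V = [p*·64.7636 + (1−p*)·42.9052]/1.11 = 52.8318. B = V − Δ·S = -34.6017.
(1,1): S=55.4600. Δ = (V_up−V_dn)/(S_up−S_dn) = (51.1928−64.7636)/(65.4428−51.5778) = -0.9788. V = [p*·51.1928 + (1−p*)·64.7636]/1.11 = 49.5429. B = V − Δ·S = 103.8261.
(0,0): S=47.0000. Δ = (V_up−V_dn)/(S_up−S_dn) = (49.5429−52.8318)/(55.4600−43.7100) = -0.2799. V = [p*·49.5429 + (1−p*)·52.8318]/1.11 = 45.4629. B = V − Δ·S = 58.6183.
The time-0 hedge costs 45.4629, which is the no-arbitrage price.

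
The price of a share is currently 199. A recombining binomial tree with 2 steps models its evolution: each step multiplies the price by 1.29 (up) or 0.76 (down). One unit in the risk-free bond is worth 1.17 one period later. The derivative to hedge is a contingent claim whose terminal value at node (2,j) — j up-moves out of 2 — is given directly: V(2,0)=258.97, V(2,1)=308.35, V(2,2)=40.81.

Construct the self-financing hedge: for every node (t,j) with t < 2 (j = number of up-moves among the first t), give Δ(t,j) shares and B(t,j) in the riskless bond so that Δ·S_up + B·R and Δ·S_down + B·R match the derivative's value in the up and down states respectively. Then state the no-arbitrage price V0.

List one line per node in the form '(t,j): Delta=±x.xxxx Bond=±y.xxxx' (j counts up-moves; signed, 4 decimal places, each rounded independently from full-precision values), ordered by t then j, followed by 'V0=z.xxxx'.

(0,0): Delta=-1.5866 Bond=422.1764
(1,0): Delta=0.6160 Bond=160.8213
(1,1): Delta=-1.9664 Bond=591.4464
V0=106.4458

Since d<R<u, set p* = (R−d)/(u−d) = 0.7736; price each node as the discounted p*-expectation of its children.
At expiry t=2: V(2,0)=258.9700, V(2,1)=308.3500, V(2,2)=40.8100
  t=1,j=0: stock 151.2400 → up 195.0996 (V=308.3500), down 114.9424 (V=258.9700). Price 253.9911; hedge Δ=0.6160, bond B=160.8213.
  t=1,j=1: stock 256.7100 → up 331.1559 (V=40.8100), down 195.0996 (V=308.3500). Price 86.6539; hedge Δ=-1.9664, bond B=591.4464.
  t=0,j=0: stock 199.0000 → up 256.7100 (V=86.6539), down 151.2400 (V=253.9911). Price 106.4458; hedge Δ=-1.5866, bond B=422.1764.
Root portfolio cost Δ·199+B reproduces V0=106.4458.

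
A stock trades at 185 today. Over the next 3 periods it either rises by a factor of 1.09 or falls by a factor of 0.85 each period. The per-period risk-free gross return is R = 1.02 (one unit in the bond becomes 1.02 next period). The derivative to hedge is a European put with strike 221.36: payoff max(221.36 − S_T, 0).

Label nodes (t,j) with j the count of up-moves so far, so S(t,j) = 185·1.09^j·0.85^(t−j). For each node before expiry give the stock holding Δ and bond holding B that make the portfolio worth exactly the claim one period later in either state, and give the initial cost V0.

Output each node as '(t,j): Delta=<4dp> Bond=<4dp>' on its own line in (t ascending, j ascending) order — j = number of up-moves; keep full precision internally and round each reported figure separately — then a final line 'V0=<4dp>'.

(0,0): Delta=-0.8021 Bond=178.0827
(1,0): Delta=-1.0000 Bond=212.7643
(1,1): Delta=-0.7386 Bond=168.8302
(2,0): Delta=-1.0000 Bond=217.0196
(2,1): Delta=-1.0000 Bond=217.0196
(2,2): Delta=-0.6546 Bond=153.7545
V0=29.6944

Risk-neutral probability p* = (R−d)/(u−d) = (1.02−0.85)/(1.09−0.85) = 0.7083.
At expiry t=3: V(3,0)=107.7469, V(3,1)=75.6679, V(3,2)=34.5313, V(3,3)=0.0000
  t=2,j=0: stock 133.6625 → up 145.6921 (V=75.6679), down 113.6131 (V=107.7469). Price 83.3571; hedge Δ=-1.0000, bond B=217.0196.
  t=2,j=1: stock 171.4025 → up 186.8287 (V=34.5313), down 145.6921 (V=75.6679). Price 45.6171; hedge Δ=-1.0000, bond B=217.0196.
  t=2,j=2: stock 219.7985 → up 239.5804 (V=0.0000), down 186.8287 (V=34.5313). Price 9.8741; hedge Δ=-0.6546, bond B=153.7545.
  t=1,j=0: stock 157.2500 → up 171.4025 (V=45.6171), down 133.6625 (V=83.3571). Price 55.5143; hedge Δ=-1.0000, bond B=212.7643.
  t=1,j=1: stock 201.6500 → up 219.7985 (V=9.8741), down 171.4025 (V=45.6171). Price 19.9011; hedge Δ=-0.7386, bond B=168.8302.
  t=0,j=0: stock 185.0000 → up 201.6500 (V=19.9011), down 157.2500 (V=55.5143). Price 29.6944; hedge Δ=-0.8021, bond B=178.0827.
The time-0 hedge costs 29.6944, which is the no-arbitrage price.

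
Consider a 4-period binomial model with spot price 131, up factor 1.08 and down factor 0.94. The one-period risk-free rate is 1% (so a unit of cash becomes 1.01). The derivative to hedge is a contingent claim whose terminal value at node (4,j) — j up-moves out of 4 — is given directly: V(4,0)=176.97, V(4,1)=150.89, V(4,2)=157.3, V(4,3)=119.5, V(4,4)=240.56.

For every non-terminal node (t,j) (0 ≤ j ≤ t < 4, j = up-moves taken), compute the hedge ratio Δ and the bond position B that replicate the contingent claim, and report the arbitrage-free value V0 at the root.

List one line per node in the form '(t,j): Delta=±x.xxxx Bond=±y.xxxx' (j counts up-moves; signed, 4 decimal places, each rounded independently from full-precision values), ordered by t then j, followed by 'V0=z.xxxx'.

(0,0): Delta=0.0054 Bond=146.0211
(1,0): Delta=-0.7259 Bond=237.5232
(1,1): Delta=0.6418 Bond=57.4395
(2,0): Delta=-0.6009 Bond=225.4338
(2,1): Delta=-0.8346 Bond=254.3630
(2,2): Delta=1.9268 Bond=-138.3352
(3,0): Delta=-1.7121 Bond=348.5926
(3,1): Delta=0.3663 Bond=106.7836
(3,2): Delta=-1.8798 Bond=407.0297
(3,3): Delta=5.2400 Bond=-686.4668
V0=146.7231

Risk-neutral probability p* = (R−d)/(u−d) = (1.01−0.94)/(1.08−0.94) = 0.5000.
At expiry t=4: V(4,0)=176.9700, V(4,1)=150.8900, V(4,2)=157.3000, V(4,3)=119.5000, V(4,4)=240.5600
(3,0): S=108.8065. Δ = (V_up−V_dn)/(S_up−S_dn) = (150.8900−176.9700)/(117.5110−102.2781) = -1.7121. V = [p*·150.8900 + (1−p*)·176.9700]/1.01 = 162.3069. B = V − Δ·S = 348.5926.
(3,1): S=125.0117. Δ = (V_up−V_dn)/(S_up−S_dn) = (157.3000−150.8900)/(135.0127−117.5110) = 0.3663. V = [p*·157.3000 + (1−p*)·150.8900]/1.01 = 152.5693. B = V − Δ·S = 106.7836.
(3,2): S=143.6305. Δ = (V_up−V_dn)/(S_up−S_dn) = (119.5000−157.3000)/(155.1209−135.0127) = -1.8798. V = [p*·119.5000 + (1−p*)·157.3000]/1.01 = 137.0297. B = V − Δ·S = 407.0297.
(3,3): S=165.0223. Δ = (V_up−V_dn)/(S_up−S_dn) = (240.5600−119.5000)/(178.2241−155.1209) = 5.2400. V = [p*·240.5600 + (1−p*)·119.5000]/1.01 = 178.2475. B = V − Δ·S = -686.4668.
(2,0): S=115.7516. Δ = (V_up−V_dn)/(S_up−S_dn) = (152.5693−162.3069)/(125.0117−108.8065) = -0.6009. V = [p*·152.5693 + (1−p*)·162.3069]/1.01 = 155.8793. B = V − Δ·S = 225.4338.
(2,1): S=132.9912. Δ = (V_up−V_dn)/(S_up−S_dn) = (137.0297−152.5693)/(143.6305−125.0117) = -0.8346. V = [p*·137.0297 + (1−p*)·152.5693]/1.01 = 143.3658. B = V − Δ·S = 254.3630.
(2,2): S=152.7984. Δ = (V_up−V_dn)/(S_up−S_dn) = (178.2475−137.0297)/(165.0223−143.6305) = 1.9268. V = [p*·178.2475 + (1−p*)·137.0297]/1.01 = 156.0778. B = V − Δ·S = -138.3352.
(1,0): S=123.1400. Δ = (V_up−V_dn)/(S_up−S_dn) = (143.3658−155.8793)/(132.9912−115.7516) = -0.7259. V = [p*·143.3658 + (1−p*)·155.8793]/1.01 = 148.1412. B = V − Δ·S = 237.5232.
(1,1): S=141.4800. Δ = (V_up−V_dn)/(S_up−S_dn) = (156.0778−143.3658)/(152.7984−132.9912) = 0.6418. V = [p*·156.0778 + (1−p*)·143.3658]/1.01 = 148.2394. B = V − Δ·S = 57.4395.
(0,0): S=131.0000. Δ = (V_up−V_dn)/(S_up−S_dn) = (148.2394−148.1412)/(141.4800−123.1400) = 0.0054. V = [p*·148.2394 + (1−p*)·148.1412]/1.01 = 146.7231. B = V − Δ·S = 146.0211.
The time-0 hedge costs 146.7231, which is the no-arbitrage price.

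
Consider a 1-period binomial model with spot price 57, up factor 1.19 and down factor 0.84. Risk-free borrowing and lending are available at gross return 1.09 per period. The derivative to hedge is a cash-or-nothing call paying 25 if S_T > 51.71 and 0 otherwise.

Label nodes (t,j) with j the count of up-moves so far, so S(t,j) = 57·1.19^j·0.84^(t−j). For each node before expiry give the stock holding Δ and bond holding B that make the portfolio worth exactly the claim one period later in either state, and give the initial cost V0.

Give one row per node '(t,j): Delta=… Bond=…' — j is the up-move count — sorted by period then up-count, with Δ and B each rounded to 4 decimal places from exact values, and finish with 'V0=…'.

Under the risk-neutral measure, an up-move has probability p* = (R−d)/(u−d) = 0.7143 and values discount at R = 1.09.
Payoff layer (t=1): V(1,0)=0.0000, V(1,1)=25.0000
(0,0): S=57.0000. Δ = (V_up−V_dn)/(S_up−S_dn) = (25.0000−0.0000)/(67.8300−47.8800) = 1.2531. V = [p*·25.0000 + (1−p*)·0.0000]/1.09 = 16.3827. B = V − Δ·S = -55.0459.
The time-0 hedge costs 16.3827, which is the no-arbitrage price.

(0,0): Delta=1.2531 Bond=-55.0459
V0=16.3827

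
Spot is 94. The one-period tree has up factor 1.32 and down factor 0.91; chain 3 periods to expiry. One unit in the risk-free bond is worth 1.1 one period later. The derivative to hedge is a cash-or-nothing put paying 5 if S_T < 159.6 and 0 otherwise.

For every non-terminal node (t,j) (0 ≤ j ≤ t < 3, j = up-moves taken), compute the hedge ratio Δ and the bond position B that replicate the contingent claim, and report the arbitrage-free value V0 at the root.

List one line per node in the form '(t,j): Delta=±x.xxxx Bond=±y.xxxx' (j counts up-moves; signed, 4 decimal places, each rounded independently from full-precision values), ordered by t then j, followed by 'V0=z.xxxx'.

Since d<R<u, set p* = (R−d)/(u−d) = 0.4634; price each node as the discounted p*-expectation of its children.
Terminal values V(3,·): V(3,0)=5.0000, V(3,1)=5.0000, V(3,2)=5.0000, V(3,3)=0.0000
(2,0): S=77.8414. Δ = (V_up−V_dn)/(S_up−S_dn) = (5.0000−5.0000)/(102.7506−70.8357) = 0.0000. V = [p*·5.0000 + (1−p*)·5.0000]/1.1 = 4.5455. B = V − Δ·S = 4.5455.
(2,1): S=112.9128. Δ = (V_up−V_dn)/(S_up−S_dn) = (5.0000−5.0000)/(149.0449−102.7506) = 0.0000. V = [p*·5.0000 + (1−p*)·5.0000]/1.1 = 4.5455. B = V − Δ·S = 4.5455.
(2,2): S=163.7856. Δ = (V_up−V_dn)/(S_up−S_dn) = (0.0000−5.0000)/(216.1970−149.0449) = -0.0745. V = [p*·0.0000 + (1−p*)·5.0000]/1.1 = 2.4390. B = V − Δ·S = 14.6341.
(1,0): S=85.5400. Δ = (V_up−V_dn)/(S_up−S_dn) = (4.5455−4.5455)/(112.9128−77.8414) = 0.0000. V = [p*·4.5455 + (1−p*)·4.5455]/1.1 = 4.1322. B = V − Δ·S = 4.1322.
(1,1): S=124.0800. Δ = (V_up−V_dn)/(S_up−S_dn) = (2.4390−4.5455)/(163.7856−112.9128) = -0.0414. V = [p*·2.4390 + (1−p*)·4.5455]/1.1 = 3.2448. B = V − Δ·S = 8.3825.
(0,0): S=94.0000. Δ = (V_up−V_dn)/(S_up−S_dn) = (3.2448−4.1322)/(124.0800−85.5400) = -0.0230. V = [p*·3.2448 + (1−p*)·4.1322]/1.1 = 3.3827. B = V − Δ·S = 5.5471.
Check: Δ(0,0)·S0 + B(0,0) = 3.3827 = V0.

(0,0): Delta=-0.0230 Bond=5.5471
(1,0): Delta=0.0000 Bond=4.1322
(1,1): Delta=-0.0414 Bond=8.3825
(2,0): Delta=0.0000 Bond=4.5455
(2,1): Delta=0.0000 Bond=4.5455
(2,2): Delta=-0.0745 Bond=14.6341
V0=3.3827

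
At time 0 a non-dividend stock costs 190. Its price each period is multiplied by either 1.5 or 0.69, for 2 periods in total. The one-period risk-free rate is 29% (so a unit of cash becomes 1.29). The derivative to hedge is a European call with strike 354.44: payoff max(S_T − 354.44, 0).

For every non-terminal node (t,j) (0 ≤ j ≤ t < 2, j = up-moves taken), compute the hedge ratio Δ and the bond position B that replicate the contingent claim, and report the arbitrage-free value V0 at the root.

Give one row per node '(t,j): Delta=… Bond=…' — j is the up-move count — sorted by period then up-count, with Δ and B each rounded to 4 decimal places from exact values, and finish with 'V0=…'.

(0,0): Delta=0.2726 Bond=-27.7032
(1,0): Delta=0.0000 Bond=0.0000
(1,1): Delta=0.3165 Bond=-48.2452
V0=24.0898

Since d<R<u, set p* = (R−d)/(u−d) = 0.7407; price each node as the discounted p*-expectation of its children.
Terminal values V(2,·): V(2,0)=0.0000, V(2,1)=0.0000, V(2,2)=73.0600
(1,0): S=131.1000. Δ = (V_up−V_dn)/(S_up−S_dn) = (0.0000−0.0000)/(196.6500−90.4590) = 0.0000. V = [p*·0.0000 + (1−p*)·0.0000]/1.29 = 0.0000. B = V − Δ·S = 0.0000.
(1,1): S=285.0000. Δ = (V_up−V_dn)/(S_up−S_dn) = (73.0600−0.0000)/(427.5000−196.6500) = 0.3165. V = [p*·73.0600 + (1−p*)·0.0000]/1.29 = 41.9523. B = V − Δ·S = -48.2452.
(0,0): S=190.0000. Δ = (V_up−V_dn)/(S_up−S_dn) = (41.9523−0.0000)/(285.0000−131.1000) = 0.2726. V = [p*·41.9523 + (1−p*)·0.0000]/1.29 = 24.0898. B = V − Δ·S = -27.7032.
The time-0 hedge costs 24.0898, which is the no-arbitrage price.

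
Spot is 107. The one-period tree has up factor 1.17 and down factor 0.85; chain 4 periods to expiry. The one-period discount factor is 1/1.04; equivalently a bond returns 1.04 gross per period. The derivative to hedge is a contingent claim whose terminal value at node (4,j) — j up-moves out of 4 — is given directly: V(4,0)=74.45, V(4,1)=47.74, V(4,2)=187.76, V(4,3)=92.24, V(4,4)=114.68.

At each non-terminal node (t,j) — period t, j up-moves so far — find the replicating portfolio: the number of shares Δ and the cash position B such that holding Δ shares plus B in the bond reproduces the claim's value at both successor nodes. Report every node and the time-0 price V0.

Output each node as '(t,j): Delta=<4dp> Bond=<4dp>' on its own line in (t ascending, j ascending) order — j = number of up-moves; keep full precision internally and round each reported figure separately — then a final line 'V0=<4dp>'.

The replicating-portfolio and risk-neutral prices coincide; use p* = (1.04−0.85)/(1.17−0.85) = 0.5938 for the latter.
Terminal values V(4,·): V(4,0)=74.4500, V(4,1)=47.7400, V(4,2)=187.7600, V(4,3)=92.2400, V(4,4)=114.6800
Node (3,0) S=65.7114: V=(p*·47.7400+(1−p*)·74.4500)/1.04=56.3374; Δ=(47.7400−74.4500)/(76.8823−55.8547)=-1.2702; B=V−Δ·S=139.8062
Node (3,1) S=90.4498: V=(p*·187.7600+(1−p*)·47.7400)/1.04=125.8431; Δ=(187.7600−47.7400)/(105.8262−76.8823)=4.8376; B=V−Δ·S=-311.7194
Node (3,2) S=124.5015: V=(p*·92.2400+(1−p*)·187.7600)/1.04=126.0048; Δ=(92.2400−187.7600)/(145.6667−105.8262)=-2.3976; B=V−Δ·S=424.5048
Node (3,3) S=171.3726: V=(p*·114.6800+(1−p*)·92.2400)/1.04=101.5036; Δ=(114.6800−92.2400)/(200.5059−145.6667)=0.4092; B=V−Δ·S=31.3786
Node (2,0) S=77.3075: V=(p*·125.8431+(1−p*)·56.3374)/1.04=93.8524; Δ=(125.8431−56.3374)/(90.4498−65.7114)=2.8096; B=V−Δ·S=-123.3530
Node (2,1) S=106.4115: V=(p*·126.0048+(1−p*)·125.8431)/1.04=121.0953; Δ=(126.0048−125.8431)/(124.5015−90.4498)=0.0047; B=V−Δ·S=120.5901
Node (2,2) S=146.4723: V=(p*·101.5036+(1−p*)·126.0048)/1.04=107.1704; Δ=(101.5036−126.0048)/(171.3726−124.5015)=-0.5227; B=V−Δ·S=183.7367
Node (1,0) S=90.9500: V=(p*·121.0953+(1−p*)·93.8524)/1.04=105.7960; Δ=(121.0953−93.8524)/(106.4115−77.3075)=0.9361; B=V−Δ·S=20.6618
Node (1,1) S=125.1900: V=(p*·107.1704+(1−p*)·121.0953)/1.04=108.4879; Δ=(107.1704−121.0953)/(146.4723−106.4115)=-0.3476; B=V−Δ·S=152.0033
Node (0,0) S=107.0000: V=(p*·108.4879+(1−p*)·105.7960)/1.04=103.2638; Δ=(108.4879−105.7960)/(125.1900−90.9500)=0.0786; B=V−Δ·S=94.8517
Root portfolio cost Δ·107+B reproduces V0=103.2638.

(0,0): Delta=0.0786 Bond=94.8517
(1,0): Delta=0.9361 Bond=20.6618
(1,1): Delta=-0.3476 Bond=152.0033
(2,0): Delta=2.8096 Bond=-123.3530
(2,1): Delta=0.0047 Bond=120.5901
(2,2): Delta=-0.5227 Bond=183.7367
(3,0): Delta=-1.2702 Bond=139.8062
(3,1): Delta=4.8376 Bond=-311.7194
(3,2): Delta=-2.3976 Bond=424.5048
(3,3): Delta=0.4092 Bond=31.3786
V0=103.2638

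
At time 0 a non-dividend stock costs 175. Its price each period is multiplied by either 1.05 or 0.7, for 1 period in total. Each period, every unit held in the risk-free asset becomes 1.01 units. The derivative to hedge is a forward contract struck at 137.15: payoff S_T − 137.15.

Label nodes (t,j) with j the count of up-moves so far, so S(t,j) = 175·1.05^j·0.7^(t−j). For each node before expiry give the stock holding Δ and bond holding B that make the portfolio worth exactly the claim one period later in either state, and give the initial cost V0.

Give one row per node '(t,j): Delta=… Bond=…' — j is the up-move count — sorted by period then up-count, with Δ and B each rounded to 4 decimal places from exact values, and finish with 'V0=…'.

(0,0): Delta=1.0000 Bond=-135.7921
V0=39.2079

Risk-neutral probability p* = (R−d)/(u−d) = (1.01−0.7)/(1.05−0.7) = 0.8857.
Terminal payoffs: V(1,0)=-14.6500, V(1,1)=46.6000
(0,0): S=175.0000. Δ = (V_up−V_dn)/(S_up−S_dn) = (46.6000−-14.6500)/(183.7500−122.5000) = 1.0000. V = [p*·46.6000 + (1−p*)·-14.6500]/1.01 = 39.2079. B = V − Δ·S = -135.7921.
Each (Δ,B) replicates both successor values, so the strategy is self-financing and V0 is arbitrage-free.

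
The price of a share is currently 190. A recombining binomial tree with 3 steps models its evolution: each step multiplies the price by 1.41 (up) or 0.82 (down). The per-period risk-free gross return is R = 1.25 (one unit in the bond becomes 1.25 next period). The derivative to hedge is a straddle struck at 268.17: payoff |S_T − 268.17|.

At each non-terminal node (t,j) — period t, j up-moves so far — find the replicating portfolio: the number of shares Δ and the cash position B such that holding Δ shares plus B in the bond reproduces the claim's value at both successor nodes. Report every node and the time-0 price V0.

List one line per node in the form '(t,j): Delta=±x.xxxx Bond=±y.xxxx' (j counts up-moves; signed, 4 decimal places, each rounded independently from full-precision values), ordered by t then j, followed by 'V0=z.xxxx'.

(0,0): Delta=0.5394 Bond=-31.9486
(1,0): Delta=-0.4726 Bond=117.7236
(1,1): Delta=0.7583 Bond=-98.5997
(2,0): Delta=-1.0000 Bond=214.5360
(2,1): Delta=-0.3584 Bond=122.0823
(2,2): Delta=1.0000 Bond=-214.5360
V0=70.5294

The replicating-portfolio and risk-neutral prices coincide; use p* = (1.25−0.82)/(1.41−0.82) = 0.7288 for the latter.
Terminal payoffs: V(3,0)=163.4101, V(3,1)=88.0340, V(3,2)=41.5760, V(3,3)=264.4420
Node (2,0) S=127.7560: V=(p*·88.0340+(1−p*)·163.4101)/1.25=86.7800; Δ=(88.0340−163.4101)/(180.1360−104.7599)=-1.0000; B=V−Δ·S=214.5360
Node (2,1) S=219.6780: V=(p*·41.5760+(1−p*)·88.0340)/1.25=43.3398; Δ=(41.5760−88.0340)/(309.7460−180.1360)=-0.3584; B=V−Δ·S=122.0823
Node (2,2) S=377.7390: V=(p*·264.4420+(1−p*)·41.5760)/1.25=163.2030; Δ=(264.4420−41.5760)/(532.6120−309.7460)=1.0000; B=V−Δ·S=-214.5360
Node (1,0) S=155.8000: V=(p*·43.3398+(1−p*)·86.7800)/1.25=44.0962; Δ=(43.3398−86.7800)/(219.6780−127.7560)=-0.4726; B=V−Δ·S=117.7236
Node (1,1) S=267.9000: V=(p*·163.2030+(1−p*)·43.3398)/1.25=104.5582; Δ=(163.2030−43.3398)/(377.7390−219.6780)=0.7583; B=V−Δ·S=-98.5997
Node (0,0) S=190.0000: V=(p*·104.5582+(1−p*)·44.0962)/1.25=70.5294; Δ=(104.5582−44.0962)/(267.9000−155.8000)=0.5394; B=V−Δ·S=-31.9486
Each (Δ,B) replicates both successor values, so the strategy is self-financing and V0 is arbitrage-free.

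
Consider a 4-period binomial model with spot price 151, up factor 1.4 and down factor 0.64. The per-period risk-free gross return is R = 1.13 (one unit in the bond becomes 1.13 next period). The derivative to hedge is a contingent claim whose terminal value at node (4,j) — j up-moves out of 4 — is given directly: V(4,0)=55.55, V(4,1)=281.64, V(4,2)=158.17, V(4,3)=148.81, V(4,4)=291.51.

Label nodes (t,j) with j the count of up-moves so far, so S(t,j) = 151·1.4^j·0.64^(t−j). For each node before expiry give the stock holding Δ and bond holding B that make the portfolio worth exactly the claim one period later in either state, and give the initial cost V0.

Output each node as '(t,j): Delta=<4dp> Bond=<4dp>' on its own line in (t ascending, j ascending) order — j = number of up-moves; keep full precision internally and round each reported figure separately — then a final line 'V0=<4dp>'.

Since d<R<u, set p* = (R−d)/(u−d) = 0.6447; price each node as the discounted p*-expectation of its children.
Terminal payoffs: V(4,0)=55.5500, V(4,1)=281.6400, V(4,2)=158.1700, V(4,3)=148.8100, V(4,4)=291.5100
  t=3,j=0: stock 39.5837 → up 55.4172 (V=281.6400), down 25.3336 (V=55.5500). Price 178.1580; hedge Δ=7.5154, bond B=-119.3288.
  t=3,j=1: stock 86.5894 → up 121.2252 (V=158.1700), down 55.4172 (V=281.6400). Price 178.7915; hedge Δ=-1.8762, bond B=341.2520.
  t=3,j=2: stock 189.4144 → up 265.1802 (V=148.8100), down 121.2252 (V=158.1700). Price 134.6330; hedge Δ=-0.0650, bond B=146.9488.
  t=3,j=3: stock 414.3440 → up 580.0816 (V=291.5100), down 265.1802 (V=148.8100). Price 213.1097; hedge Δ=0.4532, bond B=25.3465.
  t=2,j=0: stock 61.8496 → up 86.5894 (V=178.7915), down 39.5837 (V=178.1580). Price 158.0234; hedge Δ=0.0135, bond B=157.1899.
  t=2,j=1: stock 135.2960 → up 189.4144 (V=134.6330), down 86.5894 (V=178.7915). Price 133.0273; hedge Δ=-0.4295, bond B=191.1306.
  t=2,j=2: stock 295.9600 → up 414.3440 (V=213.1097), down 189.4144 (V=134.6330). Price 163.9202; hedge Δ=0.3489, bond B=60.6613.
  t=1,j=0: stock 96.6400 → up 135.2960 (V=133.0273), down 61.8496 (V=158.0234). Price 125.5818; hedge Δ=-0.3403, bond B=158.4714.
  t=1,j=1: stock 211.4000 → up 295.9600 (V=163.9202), down 135.2960 (V=133.0273). Price 135.3496; hedge Δ=0.1923, bond B=94.7011.
  t=0,j=0: stock 151.0000 → up 211.4000 (V=135.3496), down 96.6400 (V=125.5818). Price 116.7075; hedge Δ=0.0851, bond B=103.8552.
Root portfolio cost Δ·151+B reproduces V0=116.7075.

(0,0): Delta=0.0851 Bond=103.8552
(1,0): Delta=-0.3403 Bond=158.4714
(1,1): Delta=0.1923 Bond=94.7011
(2,0): Delta=0.0135 Bond=157.1899
(2,1): Delta=-0.4295 Bond=191.1306
(2,2): Delta=0.3489 Bond=60.6613
(3,0): Delta=7.5154 Bond=-119.3288
(3,1): Delta=-1.8762 Bond=341.2520
(3,2): Delta=-0.0650 Bond=146.9488
(3,3): Delta=0.4532 Bond=25.3465
V0=116.7075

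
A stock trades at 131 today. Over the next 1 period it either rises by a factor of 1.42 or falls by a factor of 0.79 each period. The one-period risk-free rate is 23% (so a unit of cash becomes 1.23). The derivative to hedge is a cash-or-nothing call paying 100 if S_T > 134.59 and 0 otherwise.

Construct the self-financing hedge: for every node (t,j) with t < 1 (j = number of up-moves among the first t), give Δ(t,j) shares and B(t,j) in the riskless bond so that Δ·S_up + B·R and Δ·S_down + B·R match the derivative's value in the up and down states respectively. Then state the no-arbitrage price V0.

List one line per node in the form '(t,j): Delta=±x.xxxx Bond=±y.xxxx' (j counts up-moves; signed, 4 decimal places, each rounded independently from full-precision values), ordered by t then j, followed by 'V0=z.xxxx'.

(0,0): Delta=1.2117 Bond=-101.9486
V0=56.7815

Since d<R<u, set p* = (R−d)/(u−d) = 0.6984; price each node as the discounted p*-expectation of its children.
Terminal payoffs: V(1,0)=0.0000, V(1,1)=100.0000
  t=0,j=0: stock 131.0000 → up 186.0200 (V=100.0000), down 103.4900 (V=0.0000). Price 56.7815; hedge Δ=1.2117, bond B=-101.9486.
Check: Δ(0,0)·S0 + B(0,0) = 56.7815 = V0.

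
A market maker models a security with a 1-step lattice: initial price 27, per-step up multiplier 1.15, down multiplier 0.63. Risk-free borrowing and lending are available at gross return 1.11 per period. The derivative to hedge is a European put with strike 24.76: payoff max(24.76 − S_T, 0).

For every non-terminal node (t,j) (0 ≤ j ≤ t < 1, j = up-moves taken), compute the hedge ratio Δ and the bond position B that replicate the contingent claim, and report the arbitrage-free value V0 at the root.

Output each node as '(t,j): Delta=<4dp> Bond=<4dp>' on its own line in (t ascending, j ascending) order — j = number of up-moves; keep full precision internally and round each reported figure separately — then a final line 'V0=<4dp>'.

(0,0): Delta=-0.5520 Bond=15.4409
V0=0.5371

Risk-neutral probability p* = (R−d)/(u−d) = (1.11−0.63)/(1.15−0.63) = 0.9231.
Terminal values V(1,·): V(1,0)=7.7500, V(1,1)=0.0000
  t=0,j=0: stock 27.0000 → up 31.0500 (V=0.0000), down 17.0100 (V=7.7500). Price 0.5371; hedge Δ=-0.5520, bond B=15.4409.
Check: Δ(0,0)·S0 + B(0,0) = 0.5371 = V0.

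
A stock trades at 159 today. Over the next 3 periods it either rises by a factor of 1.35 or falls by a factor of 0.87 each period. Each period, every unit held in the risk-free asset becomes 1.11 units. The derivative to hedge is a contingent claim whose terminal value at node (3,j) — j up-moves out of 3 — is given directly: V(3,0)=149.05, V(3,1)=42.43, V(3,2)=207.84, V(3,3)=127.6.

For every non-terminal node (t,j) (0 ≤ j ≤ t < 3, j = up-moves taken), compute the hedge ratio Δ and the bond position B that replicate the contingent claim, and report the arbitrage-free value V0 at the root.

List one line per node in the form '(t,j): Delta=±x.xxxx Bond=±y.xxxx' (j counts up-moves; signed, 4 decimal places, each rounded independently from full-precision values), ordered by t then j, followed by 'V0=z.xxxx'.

(0,0): Delta=0.3827 Bond=33.0540
(1,0): Delta=0.3988 Bond=34.4628
(1,1): Delta=0.3724 Bond=38.9170
(2,0): Delta=-1.8457 Bond=308.3773
(2,1): Delta=1.8453 Bond=-231.8699
(2,2): Delta=-0.5769 Bond=318.2658
V0=93.9087

Risk-neutral probability p* = (R−d)/(u−d) = (1.11−0.87)/(1.35−0.87) = 0.5000.
At expiry t=3: V(3,0)=149.0500, V(3,1)=42.4300, V(3,2)=207.8400, V(3,3)=127.6000
(2,0): S=120.3471. Δ = (V_up−V_dn)/(S_up−S_dn) = (42.4300−149.0500)/(162.4686−104.7020) = -1.8457. V = [p*·42.4300 + (1−p*)·149.0500]/1.11 = 86.2523. B = V − Δ·S = 308.3773.
(2,1): S=186.7455. Δ = (V_up−V_dn)/(S_up−S_dn) = (207.8400−42.4300)/(252.1064−162.4686) = 1.8453. V = [p*·207.8400 + (1−p*)·42.4300]/1.11 = 112.7342. B = V − Δ·S = -231.8699.
(2,2): S=289.7775. Δ = (V_up−V_dn)/(S_up−S_dn) = (127.6000−207.8400)/(391.1996−252.1064) = -0.5769. V = [p*·127.6000 + (1−p*)·207.8400]/1.11 = 151.0991. B = V − Δ·S = 318.2658.
(1,0): S=138.3300. Δ = (V_up−V_dn)/(S_up−S_dn) = (112.7342−86.2523)/(186.7455−120.3471) = 0.3988. V = [p*·112.7342 + (1−p*)·86.2523]/1.11 = 89.6336. B = V − Δ·S = 34.4628.
(1,1): S=214.6500. Δ = (V_up−V_dn)/(S_up−S_dn) = (151.0991−112.7342)/(289.7775−186.7455) = 0.3724. V = [p*·151.0991 + (1−p*)·112.7342]/1.11 = 118.8438. B = V − Δ·S = 38.9170.
(0,0): S=159.0000. Δ = (V_up−V_dn)/(S_up−S_dn) = (118.8438−89.6336)/(214.6500−138.3300) = 0.3827. V = [p*·118.8438 + (1−p*)·89.6336]/1.11 = 93.9087. B = V − Δ·S = 33.0540.
Check: Δ(0,0)·S0 + B(0,0) = 93.9087 = V0.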